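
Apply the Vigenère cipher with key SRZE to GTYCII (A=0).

Repeat the key across the message: SRZESR
G(6)+S(18): 24 → Y
T(19)+R(17): 36≡10 → K
Y(24)+Z(25): 49≡23 → X
C(2)+E(4): 6 → G
I(8)+S(18): 26≡0 → A
I(8)+R(17): 25 → Z

YKXGAZ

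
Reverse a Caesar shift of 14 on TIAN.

FUMZ

T(19): 19−14=5 → F
I(8): 8−14=-6≡20 → U
A(0): 0−14=-14≡12 → M
N(13): 13−14=-1≡25 → Z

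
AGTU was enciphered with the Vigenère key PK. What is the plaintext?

LWEK

Repeat the key across the ciphertext: PKPK
A(0)−P(15): -15≡11 → L
G(6)−K(10): -4≡22 → W
T(19)−P(15): 4 → E
U(20)−K(10): 10 → K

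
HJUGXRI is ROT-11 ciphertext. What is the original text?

H(7): 7−11=-4≡22 → W
J(9): 9−11=-2≡24 → Y
U(20): 20−11=9 → J
G(6): 6−11=-5≡21 → V
X(23): 23−11=12 → M
R(17): 17−11=6 → G
I(8): 8−11=-3≡23 → X

WYJVMGX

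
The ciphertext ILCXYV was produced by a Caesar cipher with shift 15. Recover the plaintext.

TWNIJG

I(8): 8−15=-7≡19 → T
L(11): 11−15=-4≡22 → W
C(2): 2−15=-13≡13 → N
X(23): 23−15=8 → I
Y(24): 24−15=9 → J
V(21): 21−15=6 → G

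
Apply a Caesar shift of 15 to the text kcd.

k(10): 10+15=25 → z
c(2): 2+15=17 → r
d(3): 3+15=18 → s

zrs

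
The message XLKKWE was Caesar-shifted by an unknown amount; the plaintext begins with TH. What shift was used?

4

From the crib: X(23)−T(19)=4, so the shift is 4.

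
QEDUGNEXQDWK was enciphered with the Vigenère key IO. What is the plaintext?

Repeat the key across the ciphertext: IOIOIOIOIOIO
Q(16)−I(8): 8 → I
E(4)−O(14): -10≡16 → Q
D(3)−I(8): -5≡21 → V
U(20)−O(14): 6 → G
G(6)−I(8): -2≡24 → Y
N(13)−O(14): -1≡25 → Z
E(4)−I(8): -4≡22 → W
X(23)−O(14): 9 → J
Q(16)−I(8): 8 → I
D(3)−O(14): -11≡15 → P
W(22)−I(8): 14 → O
K(10)−O(14): -4≡22 → W

IQVGYZWJIPOW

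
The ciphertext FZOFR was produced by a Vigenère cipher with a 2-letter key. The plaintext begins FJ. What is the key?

AQ

Subtract each crib letter from the matching ciphertext letter (mod 26):
F(5)−F(5)=0 → A
Z(25)−J(9)=16 → Q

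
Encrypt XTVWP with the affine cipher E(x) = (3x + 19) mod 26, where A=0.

KYEHM

X(23): 3·23+19=88≡10 → K
T(19): 3·19+19=76≡24 → Y
V(21): 3·21+19=82≡4 → E
W(22): 3·22+19=85≡7 → H
P(15): 3·15+19=64≡12 → M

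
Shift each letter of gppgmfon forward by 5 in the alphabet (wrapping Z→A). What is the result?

g(6): 6+5=11 → l
p(15): 15+5=20 → u
p(15): 15+5=20 → u
g(6): 6+5=11 → l
m(12): 12+5=17 → r
f(5): 5+5=10 → k
o(14): 14+5=19 → t
n(13): 13+5=18 → s

luulrkts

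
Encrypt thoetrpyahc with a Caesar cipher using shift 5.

t(19): 19+5=24 → y
h(7): 7+5=12 → m
o(14): 14+5=19 → t
e(4): 4+5=9 → j
t(19): 19+5=24 → y
r(17): 17+5=22 → w
p(15): 15+5=20 → u
y(24): 24+5=29≡3 → d
a(0): 0+5=5 → f
h(7): 7+5=12 → m
c(2): 2+5=7 → h

ymtjywudfmh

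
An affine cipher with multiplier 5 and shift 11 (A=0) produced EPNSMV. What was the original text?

JGQRVC

The inverse of 5 mod 26 is 21, since 5·21=105≡1. Apply D(y)=21·(y−11) mod 26:
E(4): 21·(4−11)=-147≡9 → J
P(15): 21·(15−11)=84≡6 → G
N(13): 21·(13−11)=42≡16 → Q
S(18): 21·(18−11)=147≡17 → R
M(12): 21·(12−11)=21 → V
V(21): 21·(21−11)=210≡2 → C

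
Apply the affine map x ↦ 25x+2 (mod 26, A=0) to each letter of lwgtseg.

l(11): 25·11+2=277≡17 → r
w(22): 25·22+2=552≡6 → g
g(6): 25·6+2=152≡22 → w
t(19): 25·19+2=477≡9 → j
s(18): 25·18+2=452≡10 → k
e(4): 25·4+2=102≡24 → y
g(6): 25·6+2=152≡22 → w

rgwjkyw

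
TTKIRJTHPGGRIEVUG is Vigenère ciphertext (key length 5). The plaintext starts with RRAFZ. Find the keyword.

CCKDS

Subtract each crib letter from the matching ciphertext letter (mod 26):
T(19)−R(17)=2 → C
T(19)−R(17)=2 → C
K(10)−A(0)=10 → K
I(8)−F(5)=3 → D
R(17)−Z(25)=-8≡18 → S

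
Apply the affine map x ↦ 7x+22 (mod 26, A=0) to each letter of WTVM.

UZNC

W(22): 7·22+22=176≡20 → U
T(19): 7·19+22=155≡25 → Z
V(21): 7·21+22=169≡13 → N
M(12): 7·12+22=106≡2 → C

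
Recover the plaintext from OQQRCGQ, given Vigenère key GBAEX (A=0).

Repeat the key across the ciphertext: GBAEXGB
O(14)−G(6): 8 → I
Q(16)−B(1): 15 → P
Q(16)−A(0): 16 → Q
R(17)−E(4): 13 → N
C(2)−X(23): -21≡5 → F
G(6)−G(6): 0 → A
Q(16)−B(1): 15 → P

IPQNFAP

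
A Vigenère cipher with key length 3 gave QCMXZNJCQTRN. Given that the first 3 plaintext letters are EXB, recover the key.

MFL

Subtract each crib letter from the matching ciphertext letter (mod 26):
Q(16)−E(4)=12 → M
C(2)−X(23)=-21≡5 → F
M(12)−B(1)=11 → L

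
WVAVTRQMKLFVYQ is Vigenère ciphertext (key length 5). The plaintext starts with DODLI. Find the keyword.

Subtract each crib letter from the matching ciphertext letter (mod 26):
W(22)−D(3)=19 → T
V(21)−O(14)=7 → H
A(0)−D(3)=-3≡23 → X
V(21)−L(11)=10 → K
T(19)−I(8)=11 → L

THXKL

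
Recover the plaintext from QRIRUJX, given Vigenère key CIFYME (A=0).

Repeat the key across the ciphertext: CIFYMEC
Q(16)−C(2): 14 → O
R(17)−I(8): 9 → J
I(8)−F(5): 3 → D
R(17)−Y(24): -7≡19 → T
U(20)−M(12): 8 → I
J(9)−E(4): 5 → F
X(23)−C(2): 21 → V

OJDTIFV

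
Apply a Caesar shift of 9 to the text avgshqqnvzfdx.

jepbqzzweiomg

a(0): 0+9=9 → j
v(21): 21+9=30≡4 → e
g(6): 6+9=15 → p
s(18): 18+9=27≡1 → b
h(7): 7+9=16 → q
q(16): 16+9=25 → z
q(16): 16+9=25 → z
n(13): 13+9=22 → w
v(21): 21+9=30≡4 → e
z(25): 25+9=34≡8 → i
f(5): 5+9=14 → o
d(3): 3+9=12 → m
x(23): 23+9=32≡6 → g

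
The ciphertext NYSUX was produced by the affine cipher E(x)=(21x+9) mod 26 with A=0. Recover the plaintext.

The inverse of 21 mod 26 is 5, since 21·5=105≡1. Apply D(y)=5·(y−9) mod 26:
N(13): 5·(13−9)=20 → U
Y(24): 5·(24−9)=75≡23 → X
S(18): 5·(18−9)=45≡19 → T
U(20): 5·(20−9)=55≡3 → D
X(23): 5·(23−9)=70≡18 → S

UXTDS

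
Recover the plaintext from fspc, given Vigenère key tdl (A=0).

mpej

Repeat the key across the ciphertext: tdlt
f(5)−t(19): -14≡12 → m
s(18)−d(3): 15 → p
p(15)−l(11): 4 → e
c(2)−t(19): -17≡9 → j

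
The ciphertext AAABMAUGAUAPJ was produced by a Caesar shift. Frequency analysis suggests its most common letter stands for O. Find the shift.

12

The most frequent ciphertext letter is A (appears 6 times).
A is position 0; O is position 14.
Shift = -14≡12.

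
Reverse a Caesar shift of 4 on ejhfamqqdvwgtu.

afdbwimmzrscpq

e(4): 4−4=0 → a
j(9): 9−4=5 → f
h(7): 7−4=3 → d
f(5): 5−4=1 → b
a(0): 0−4=-4≡22 → w
m(12): 12−4=8 → i
q(16): 16−4=12 → m
q(16): 16−4=12 → m
d(3): 3−4=-1≡25 → z
v(21): 21−4=17 → r
w(22): 22−4=18 → s
g(6): 6−4=2 → c
t(19): 19−4=15 → p
u(20): 20−4=16 → q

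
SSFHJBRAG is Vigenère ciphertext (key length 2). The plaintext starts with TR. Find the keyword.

ZB

Subtract each crib letter from the matching ciphertext letter (mod 26):
S(18)−T(19)=-1≡25 → Z
S(18)−R(17)=1 → B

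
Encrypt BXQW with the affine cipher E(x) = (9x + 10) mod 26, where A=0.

B(1): 9·1+10=19 → T
X(23): 9·23+10=217≡9 → J
Q(16): 9·16+10=154≡24 → Y
W(22): 9·22+10=208≡0 → A

TJYA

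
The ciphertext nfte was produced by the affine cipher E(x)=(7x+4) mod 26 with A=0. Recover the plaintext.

The inverse of 7 mod 26 is 15, since 7·15=105≡1. Apply D(y)=15·(y−4) mod 26:
n(13): 15·(13−4)=135≡5 → f
f(5): 15·(5−4)=15 → p
t(19): 15·(19−4)=225≡17 → r
e(4): 15·(4−4)=0 → a

fpra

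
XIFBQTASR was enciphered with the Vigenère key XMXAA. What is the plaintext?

Repeat the key across the ciphertext: XMXAAXMXA
X(23)−X(23): 0 → A
I(8)−M(12): -4≡22 → W
F(5)−X(23): -18≡8 → I
B(1)−A(0): 1 → B
Q(16)−A(0): 16 → Q
T(19)−X(23): -4≡22 → W
A(0)−M(12): -12≡14 → O
S(18)−X(23): -5≡21 → V
R(17)−A(0): 17 → R

AWIBQWOVR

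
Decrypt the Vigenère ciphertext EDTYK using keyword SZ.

MEBZS

Repeat the key across the ciphertext: SZSZS
E(4)−S(18): -14≡12 → M
D(3)−Z(25): -22≡4 → E
T(19)−S(18): 1 → B
Y(24)−Z(25): -1≡25 → Z
K(10)−S(18): -8≡18 → S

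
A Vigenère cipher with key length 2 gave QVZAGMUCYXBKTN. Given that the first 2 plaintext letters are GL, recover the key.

KK

Subtract each crib letter from the matching ciphertext letter (mod 26):
Q(16)−G(6)=10 → K
V(21)−L(11)=10 → K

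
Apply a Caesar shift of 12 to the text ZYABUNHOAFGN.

Z(25): 25+12=37≡11 → L
Y(24): 24+12=36≡10 → K
A(0): 0+12=12 → M
B(1): 1+12=13 → N
U(20): 20+12=32≡6 → G
N(13): 13+12=25 → Z
H(7): 7+12=19 → T
O(14): 14+12=26≡0 → A
A(0): 0+12=12 → M
F(5): 5+12=17 → R
G(6): 6+12=18 → S
N(13): 13+12=25 → Z

LKMNGZTAMRSZ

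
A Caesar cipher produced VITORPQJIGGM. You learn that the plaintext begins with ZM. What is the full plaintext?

From the crib: V(21)−Z(25)=-4≡22, so the shift is 22.
Subtract 22 from each ciphertext letter:
V(21): 21−22=-1≡25 → Z
I(8): 8−22=-14≡12 → M
T(19): 19−22=-3≡23 → X
O(14): 14−22=-8≡18 → S
R(17): 17−22=-5≡21 → V
P(15): 15−22=-7≡19 → T
Q(16): 16−22=-6≡20 → U
J(9): 9−22=-13≡13 → N
I(8): 8−22=-14≡12 → M
G(6): 6−22=-16≡10 → K
G(6): 6−22=-16≡10 → K
M(12): 12−22=-10≡16 → Q

ZMXSVTUNMKKQ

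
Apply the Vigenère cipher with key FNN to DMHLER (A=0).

IZUQRE

Repeat the key across the message: FNNFNN
D(3)+F(5): 8 → I
M(12)+N(13): 25 → Z
H(7)+N(13): 20 → U
L(11)+F(5): 16 → Q
E(4)+N(13): 17 → R
R(17)+N(13): 30≡4 → E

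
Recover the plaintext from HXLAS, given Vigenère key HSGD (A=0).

Repeat the key across the ciphertext: HSGDH
H(7)−H(7): 0 → A
X(23)−S(18): 5 → F
L(11)−G(6): 5 → F
A(0)−D(3): -3≡23 → X
S(18)−H(7): 11 → L

AFFXL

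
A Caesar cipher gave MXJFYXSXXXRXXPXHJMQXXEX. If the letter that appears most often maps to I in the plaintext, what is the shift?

The most frequent ciphertext letter is X (appears 11 times).
X is position 23; I is position 8.
Shift = 15.

15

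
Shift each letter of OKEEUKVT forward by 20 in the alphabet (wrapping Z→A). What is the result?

O(14): 14+20=34≡8 → I
K(10): 10+20=30≡4 → E
E(4): 4+20=24 → Y
E(4): 4+20=24 → Y
U(20): 20+20=40≡14 → O
K(10): 10+20=30≡4 → E
V(21): 21+20=41≡15 → P
T(19): 19+20=39≡13 → N

IEYYOEPN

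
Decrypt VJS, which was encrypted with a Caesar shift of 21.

AOX

V(21): 21−21=0 → A
J(9): 9−21=-12≡14 → O
S(18): 18−21=-3≡23 → X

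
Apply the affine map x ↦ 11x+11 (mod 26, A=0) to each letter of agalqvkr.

lzlcfirq

a(0): 11·0+11=11 → l
g(6): 11·6+11=77≡25 → z
a(0): 11·0+11=11 → l
l(11): 11·11+11=132≡2 → c
q(16): 11·16+11=187≡5 → f
v(21): 11·21+11=242≡8 → i
k(10): 11·10+11=121≡17 → r
r(17): 11·17+11=198≡16 → q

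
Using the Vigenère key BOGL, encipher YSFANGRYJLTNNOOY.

ZGLLOUXJKZZYOCUJ

Repeat the key across the message: BOGLBOGLBOGLBOGL
Y(24)+B(1): 25 → Z
S(18)+O(14): 32≡6 → G
F(5)+G(6): 11 → L
A(0)+L(11): 11 → L
N(13)+B(1): 14 → O
G(6)+O(14): 20 → U
R(17)+G(6): 23 → X
Y(24)+L(11): 35≡9 → J
J(9)+B(1): 10 → K
L(11)+O(14): 25 → Z
T(19)+G(6): 25 → Z
N(13)+L(11): 24 → Y
N(13)+B(1): 14 → O
O(14)+O(14): 28≡2 → C
O(14)+G(6): 20 → U
Y(24)+L(11): 35≡9 → J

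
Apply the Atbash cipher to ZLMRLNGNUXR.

AONIOMTMFCI

Z(25) → A(0)
L(11) → O(14)
M(12) → N(13)
R(17) → I(8)
L(11) → O(14)
N(13) → M(12)
G(6) → T(19)
N(13) → M(12)
U(20) → F(5)
X(23) → C(2)
R(17) → I(8)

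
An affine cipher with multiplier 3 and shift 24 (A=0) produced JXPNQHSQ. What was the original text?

The inverse of 3 mod 26 is 9, since 3·9=27≡1. Apply D(y)=9·(y−24) mod 26:
J(9): 9·(9−24)=-135≡21 → V
X(23): 9·(23−24)=-9≡17 → R
P(15): 9·(15−24)=-81≡23 → X
N(13): 9·(13−24)=-99≡5 → F
Q(16): 9·(16−24)=-72≡6 → G
H(7): 9·(7−24)=-153≡3 → D
S(18): 9·(18−24)=-54≡24 → Y
Q(16): 9·(16−24)=-72≡6 → G

VRXFGDYG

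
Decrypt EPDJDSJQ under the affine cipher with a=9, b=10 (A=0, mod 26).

IPFXFYXS

The inverse of 9 mod 26 is 3, since 9·3=27≡1. Apply D(y)=3·(y−10) mod 26:
E(4): 3·(4−10)=-18≡8 → I
P(15): 3·(15−10)=15 → P
D(3): 3·(3−10)=-21≡5 → F
J(9): 3·(9−10)=-3≡23 → X
D(3): 3·(3−10)=-21≡5 → F
S(18): 3·(18−10)=24 → Y
J(9): 3·(9−10)=-3≡23 → X
Q(16): 3·(16−10)=18 → S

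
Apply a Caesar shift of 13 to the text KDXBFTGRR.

XQKOSGTEE

K(10): 10+13=23 → X
D(3): 3+13=16 → Q
X(23): 23+13=36≡10 → K
B(1): 1+13=14 → O
F(5): 5+13=18 → S
T(19): 19+13=32≡6 → G
G(6): 6+13=19 → T
R(17): 17+13=30≡4 → E
R(17): 17+13=30≡4 → E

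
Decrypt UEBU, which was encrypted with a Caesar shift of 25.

VFCV

U(20): 20−25=-5≡21 → V
E(4): 4−25=-21≡5 → F
B(1): 1−25=-24≡2 → C
U(20): 20−25=-5≡21 → V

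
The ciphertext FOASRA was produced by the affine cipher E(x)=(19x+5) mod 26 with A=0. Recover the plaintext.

AVXNCX

The inverse of 19 mod 26 is 11, since 19·11=209≡1. Apply D(y)=11·(y−5) mod 26:
F(5): 11·(5−5)=0 → A
O(14): 11·(14−5)=99≡21 → V
A(0): 11·(0−5)=-55≡23 → X
S(18): 11·(18−5)=143≡13 → N
R(17): 11·(17−5)=132≡2 → C
A(0): 11·(0−5)=-55≡23 → X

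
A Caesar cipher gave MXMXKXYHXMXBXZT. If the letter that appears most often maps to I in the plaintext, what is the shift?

The most frequent ciphertext letter is X (appears 6 times).
X is position 23; I is position 8.
Shift = 15.

15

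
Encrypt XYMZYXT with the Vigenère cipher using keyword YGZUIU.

Repeat the key across the message: YGZUIUY
X(23)+Y(24): 47≡21 → V
Y(24)+G(6): 30≡4 → E
M(12)+Z(25): 37≡11 → L
Z(25)+U(20): 45≡19 → T
Y(24)+I(8): 32≡6 → G
X(23)+U(20): 43≡17 → R
T(19)+Y(24): 43≡17 → R

VELTGRR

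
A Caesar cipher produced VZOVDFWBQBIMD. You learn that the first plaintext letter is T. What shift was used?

2

From the crib: V(21)−T(19)=2, so the shift is 2.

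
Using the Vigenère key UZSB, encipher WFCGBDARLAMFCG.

QEUHVCSSFZEGWF

Repeat the key across the message: UZSBUZSBUZSBUZ
W(22)+U(20): 42≡16 → Q
F(5)+Z(25): 30≡4 → E
C(2)+S(18): 20 → U
G(6)+B(1): 7 → H
B(1)+U(20): 21 → V
D(3)+Z(25): 28≡2 → C
A(0)+S(18): 18 → S
R(17)+B(1): 18 → S
L(11)+U(20): 31≡5 → F
A(0)+Z(25): 25 → Z
M(12)+S(18): 30≡4 → E
F(5)+B(1): 6 → G
C(2)+U(20): 22 → W
G(6)+Z(25): 31≡5 → F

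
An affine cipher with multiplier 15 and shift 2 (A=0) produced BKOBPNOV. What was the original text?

The inverse of 15 mod 26 is 7, since 15·7=105≡1. Apply D(y)=7·(y−2) mod 26:
B(1): 7·(1−2)=-7≡19 → T
K(10): 7·(10−2)=56≡4 → E
O(14): 7·(14−2)=84≡6 → G
B(1): 7·(1−2)=-7≡19 → T
P(15): 7·(15−2)=91≡13 → N
N(13): 7·(13−2)=77≡25 → Z
O(14): 7·(14−2)=84≡6 → G
V(21): 7·(21−2)=133≡3 → D

TEGTNZGD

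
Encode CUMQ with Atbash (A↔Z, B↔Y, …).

C(2) → X(23)
U(20) → F(5)
M(12) → N(13)
Q(16) → J(9)

XFNJ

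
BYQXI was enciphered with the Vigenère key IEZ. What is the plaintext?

TURPE

Repeat the key across the ciphertext: IEZIE
B(1)−I(8): -7≡19 → T
Y(24)−E(4): 20 → U
Q(16)−Z(25): -9≡17 → R
X(23)−I(8): 15 → P
I(8)−E(4): 4 → E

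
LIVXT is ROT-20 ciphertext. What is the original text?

ROBDZ

L(11): 11−20=-9≡17 → R
I(8): 8−20=-12≡14 → O
V(21): 21−20=1 → B
X(23): 23−20=3 → D
T(19): 19−20=-1≡25 → Z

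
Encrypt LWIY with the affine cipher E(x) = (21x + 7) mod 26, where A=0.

L(11): 21·11+7=238≡4 → E
W(22): 21·22+7=469≡1 → B
I(8): 21·8+7=175≡19 → T
Y(24): 21·24+7=511≡17 → R

EBTR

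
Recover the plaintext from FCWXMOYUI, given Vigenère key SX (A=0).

Repeat the key across the ciphertext: SXSXSXSXS
F(5)−S(18): -13≡13 → N
C(2)−X(23): -21≡5 → F
W(22)−S(18): 4 → E
X(23)−X(23): 0 → A
M(12)−S(18): -6≡20 → U
O(14)−X(23): -9≡17 → R
Y(24)−S(18): 6 → G
U(20)−X(23): -3≡23 → X
I(8)−S(18): -10≡16 → Q

NFEAURGXQ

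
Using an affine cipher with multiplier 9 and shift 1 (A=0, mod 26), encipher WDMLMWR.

W(22): 9·22+1=199≡17 → R
D(3): 9·3+1=28≡2 → C
M(12): 9·12+1=109≡5 → F
L(11): 9·11+1=100≡22 → W
M(12): 9·12+1=109≡5 → F
W(22): 9·22+1=199≡17 → R
R(17): 9·17+1=154≡24 → Y

RCFWFRY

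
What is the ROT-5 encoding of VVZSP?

AAEXU

V(21): 21+5=26≡0 → A
V(21): 21+5=26≡0 → A
Z(25): 25+5=30≡4 → E
S(18): 18+5=23 → X
P(15): 15+5=20 → U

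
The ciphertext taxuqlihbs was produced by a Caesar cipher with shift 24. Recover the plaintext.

vczwsnkjdu

t(19): 19−24=-5≡21 → v
a(0): 0−24=-24≡2 → c
x(23): 23−24=-1≡25 → z
u(20): 20−24=-4≡22 → w
q(16): 16−24=-8≡18 → s
l(11): 11−24=-13≡13 → n
i(8): 8−24=-16≡10 → k
h(7): 7−24=-17≡9 → j
b(1): 1−24=-23≡3 → d
s(18): 18−24=-6≡20 → u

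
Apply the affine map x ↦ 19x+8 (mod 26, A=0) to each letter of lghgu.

l(11): 19·11+8=217≡9 → j
g(6): 19·6+8=122≡18 → s
h(7): 19·7+8=141≡11 → l
g(6): 19·6+8=122≡18 → s
u(20): 19·20+8=388≡24 → y

jslsy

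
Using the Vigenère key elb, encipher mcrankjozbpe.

qnseylnzafaf

Repeat the key across the message: elbelbelbelb
m(12)+e(4): 16 → q
c(2)+l(11): 13 → n
r(17)+b(1): 18 → s
a(0)+e(4): 4 → e
n(13)+l(11): 24 → y
k(10)+b(1): 11 → l
j(9)+e(4): 13 → n
o(14)+l(11): 25 → z
z(25)+b(1): 26≡0 → a
b(1)+e(4): 5 → f
p(15)+l(11): 26≡0 → a
e(4)+b(1): 5 → f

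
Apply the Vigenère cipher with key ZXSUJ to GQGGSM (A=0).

Repeat the key across the message: ZXSUJZ
G(6)+Z(25): 31≡5 → F
Q(16)+X(23): 39≡13 → N
G(6)+S(18): 24 → Y
G(6)+U(20): 26≡0 → A
S(18)+J(9): 27≡1 → B
M(12)+Z(25): 37≡11 → L

FNYABL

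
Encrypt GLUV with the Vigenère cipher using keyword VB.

Repeat the key across the message: VBVB
G(6)+V(21): 27≡1 → B
L(11)+B(1): 12 → M
U(20)+V(21): 41≡15 → P
V(21)+B(1): 22 → W

BMPW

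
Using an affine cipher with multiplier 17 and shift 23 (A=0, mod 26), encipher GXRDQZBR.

VYAWJGOA

G(6): 17·6+23=125≡21 → V
X(23): 17·23+23=414≡24 → Y
R(17): 17·17+23=312≡0 → A
D(3): 17·3+23=74≡22 → W
Q(16): 17·16+23=295≡9 → J
Z(25): 17·25+23=448≡6 → G
B(1): 17·1+23=40≡14 → O
R(17): 17·17+23=312≡0 → A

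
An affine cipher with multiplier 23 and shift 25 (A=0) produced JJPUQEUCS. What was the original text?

OOMTDHTZL

The inverse of 23 mod 26 is 17, since 23·17=391≡1. Apply D(y)=17·(y−25) mod 26:
J(9): 17·(9−25)=-272≡14 → O
J(9): 17·(9−25)=-272≡14 → O
P(15): 17·(15−25)=-170≡12 → M
U(20): 17·(20−25)=-85≡19 → T
Q(16): 17·(16−25)=-153≡3 → D
E(4): 17·(4−25)=-357≡7 → H
U(20): 17·(20−25)=-85≡19 → T
C(2): 17·(2−25)=-391≡25 → Z
S(18): 17·(18−25)=-119≡11 → L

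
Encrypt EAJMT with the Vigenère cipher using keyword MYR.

QYAYR

Repeat the key across the message: MYRMY
E(4)+M(12): 16 → Q
A(0)+Y(24): 24 → Y
J(9)+R(17): 26≡0 → A
M(12)+M(12): 24 → Y
T(19)+Y(24): 43≡17 → R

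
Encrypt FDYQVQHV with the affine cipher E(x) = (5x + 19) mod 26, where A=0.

SIJVUVCU

F(5): 5·5+19=44≡18 → S
D(3): 5·3+19=34≡8 → I
Y(24): 5·24+19=139≡9 → J
Q(16): 5·16+19=99≡21 → V
V(21): 5·21+19=124≡20 → U
Q(16): 5·16+19=99≡21 → V
H(7): 5·7+19=54≡2 → C
V(21): 5·21+19=124≡20 → U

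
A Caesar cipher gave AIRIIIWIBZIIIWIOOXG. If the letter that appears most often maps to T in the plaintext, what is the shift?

The most frequent ciphertext letter is I (appears 9 times).
I is position 8; T is position 19.
Shift = -11≡15.

15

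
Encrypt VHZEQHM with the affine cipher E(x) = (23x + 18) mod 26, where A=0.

V(21): 23·21+18=501≡7 → H
H(7): 23·7+18=179≡23 → X
Z(25): 23·25+18=593≡21 → V
E(4): 23·4+18=110≡6 → G
Q(16): 23·16+18=386≡22 → W
H(7): 23·7+18=179≡23 → X
M(12): 23·12+18=294≡8 → I

HXVGWXI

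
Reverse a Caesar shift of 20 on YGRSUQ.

EMXYAW

Y(24): 24−20=4 → E
G(6): 6−20=-14≡12 → M
R(17): 17−20=-3≡23 → X
S(18): 18−20=-2≡24 → Y
U(20): 20−20=0 → A
Q(16): 16−20=-4≡22 → W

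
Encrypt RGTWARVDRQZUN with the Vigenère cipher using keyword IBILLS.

Repeat the key across the message: IBILLSIBILLSI
R(17)+I(8): 25 → Z
G(6)+B(1): 7 → H
T(19)+I(8): 27≡1 → B
W(22)+L(11): 33≡7 → H
A(0)+L(11): 11 → L
R(17)+S(18): 35≡9 → J
V(21)+I(8): 29≡3 → D
D(3)+B(1): 4 → E
R(17)+I(8): 25 → Z
Q(16)+L(11): 27≡1 → B
Z(25)+L(11): 36≡10 → K
U(20)+S(18): 38≡12 → M
N(13)+I(8): 21 → V

ZHBHLJDEZBKMV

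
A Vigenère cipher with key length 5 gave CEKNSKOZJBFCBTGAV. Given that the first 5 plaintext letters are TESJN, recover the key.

Subtract each crib letter from the matching ciphertext letter (mod 26):
C(2)−T(19)=-17≡9 → J
E(4)−E(4)=0 → A
K(10)−S(18)=-8≡18 → S
N(13)−J(9)=4 → E
S(18)−N(13)=5 → F

JASEF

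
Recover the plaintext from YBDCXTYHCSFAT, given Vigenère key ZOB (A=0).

Repeat the key across the ciphertext: ZOBZOBZOBZOBZ
Y(24)−Z(25): -1≡25 → Z
B(1)−O(14): -13≡13 → N
D(3)−B(1): 2 → C
C(2)−Z(25): -23≡3 → D
X(23)−O(14): 9 → J
T(19)−B(1): 18 → S
Y(24)−Z(25): -1≡25 → Z
H(7)−O(14): -7≡19 → T
C(2)−B(1): 1 → B
S(18)−Z(25): -7≡19 → T
F(5)−O(14): -9≡17 → R
A(0)−B(1): -1≡25 → Z
T(19)−Z(25): -6≡20 → U

ZNCDJSZTBTRZU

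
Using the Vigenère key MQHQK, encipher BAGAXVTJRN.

NQNQHHJQHX

Repeat the key across the message: MQHQKMQHQK
B(1)+M(12): 13 → N
A(0)+Q(16): 16 → Q
G(6)+H(7): 13 → N
A(0)+Q(16): 16 → Q
X(23)+K(10): 33≡7 → H
V(21)+M(12): 33≡7 → H
T(19)+Q(16): 35≡9 → J
J(9)+H(7): 16 → Q
R(17)+Q(16): 33≡7 → H
N(13)+K(10): 23 → X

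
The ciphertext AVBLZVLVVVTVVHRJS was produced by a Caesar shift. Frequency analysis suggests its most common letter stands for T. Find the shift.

The most frequent ciphertext letter is V (appears 7 times).
V is position 21; T is position 19.
Shift = 2.

2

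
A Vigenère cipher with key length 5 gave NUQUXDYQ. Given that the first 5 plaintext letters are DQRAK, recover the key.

KEZUN

Subtract each crib letter from the matching ciphertext letter (mod 26):
N(13)−D(3)=10 → K
U(20)−Q(16)=4 → E
Q(16)−R(17)=-1≡25 → Z
U(20)−A(0)=20 → U
X(23)−K(10)=13 → N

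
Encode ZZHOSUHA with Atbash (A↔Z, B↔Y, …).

Z(25) → A(0)
Z(25) → A(0)
H(7) → S(18)
O(14) → L(11)
S(18) → H(7)
U(20) → F(5)
H(7) → S(18)
A(0) → Z(25)

AASLHFSZ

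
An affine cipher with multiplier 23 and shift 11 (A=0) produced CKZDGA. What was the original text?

DJEUTV

The inverse of 23 mod 26 is 17, since 23·17=391≡1. Apply D(y)=17·(y−11) mod 26:
C(2): 17·(2−11)=-153≡3 → D
K(10): 17·(10−11)=-17≡9 → J
Z(25): 17·(25−11)=238≡4 → E
D(3): 17·(3−11)=-136≡20 → U
G(6): 17·(6−11)=-85≡19 → T
A(0): 17·(0−11)=-187≡21 → V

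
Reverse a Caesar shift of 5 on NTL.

IOG

N(13): 13−5=8 → I
T(19): 19−5=14 → O
L(11): 11−5=6 → G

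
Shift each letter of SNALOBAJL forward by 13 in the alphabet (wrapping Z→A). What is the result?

FANYBONWY

S(18): 18+13=31≡5 → F
N(13): 13+13=26≡0 → A
A(0): 0+13=13 → N
L(11): 11+13=24 → Y
O(14): 14+13=27≡1 → B
B(1): 1+13=14 → O
A(0): 0+13=13 → N
J(9): 9+13=22 → W
L(11): 11+13=24 → Y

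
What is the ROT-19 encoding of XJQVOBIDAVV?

QCJOHUBWTOO

X(23): 23+19=42≡16 → Q
J(9): 9+19=28≡2 → C
Q(16): 16+19=35≡9 → J
V(21): 21+19=40≡14 → O
O(14): 14+19=33≡7 → H
B(1): 1+19=20 → U
I(8): 8+19=27≡1 → B
D(3): 3+19=22 → W
A(0): 0+19=19 → T
V(21): 21+19=40≡14 → O
V(21): 21+19=40≡14 → O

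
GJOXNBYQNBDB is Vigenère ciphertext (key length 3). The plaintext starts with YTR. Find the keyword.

IQX

Subtract each crib letter from the matching ciphertext letter (mod 26):
G(6)−Y(24)=-18≡8 → I
J(9)−T(19)=-10≡16 → Q
O(14)−R(17)=-3≡23 → X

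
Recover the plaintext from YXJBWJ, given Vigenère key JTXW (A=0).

Repeat the key across the ciphertext: JTXWJT
Y(24)−J(9): 15 → P
X(23)−T(19): 4 → E
J(9)−X(23): -14≡12 → M
B(1)−W(22): -21≡5 → F
W(22)−J(9): 13 → N
J(9)−T(19): -10≡16 → Q

PEMFNQ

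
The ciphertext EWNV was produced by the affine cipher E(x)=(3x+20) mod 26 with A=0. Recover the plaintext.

The inverse of 3 mod 26 is 9, since 3·9=27≡1. Apply D(y)=9·(y−20) mod 26:
E(4): 9·(4−20)=-144≡12 → M
W(22): 9·(22−20)=18 → S
N(13): 9·(13−20)=-63≡15 → P
V(21): 9·(21−20)=9 → J

MSPJ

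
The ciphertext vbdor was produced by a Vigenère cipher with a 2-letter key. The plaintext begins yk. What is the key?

Subtract each crib letter from the matching ciphertext letter (mod 26):
v(21)−y(24)=-3≡23 → x
b(1)−k(10)=-9≡17 → r

xr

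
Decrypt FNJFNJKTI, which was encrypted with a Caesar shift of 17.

F(5): 5−17=-12≡14 → O
N(13): 13−17=-4≡22 → W
J(9): 9−17=-8≡18 → S
F(5): 5−17=-12≡14 → O
N(13): 13−17=-4≡22 → W
J(9): 9−17=-8≡18 → S
K(10): 10−17=-7≡19 → T
T(19): 19−17=2 → C
I(8): 8−17=-9≡17 → R

OWSOWSTCR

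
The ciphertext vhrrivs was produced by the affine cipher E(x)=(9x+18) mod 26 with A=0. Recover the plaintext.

jtxxwja

The inverse of 9 mod 26 is 3, since 9·3=27≡1. Apply D(y)=3·(y−18) mod 26:
v(21): 3·(21−18)=9 → j
h(7): 3·(7−18)=-33≡19 → t
r(17): 3·(17−18)=-3≡23 → x
r(17): 3·(17−18)=-3≡23 → x
i(8): 3·(8−18)=-30≡22 → w
v(21): 3·(21−18)=9 → j
s(18): 3·(18−18)=0 → a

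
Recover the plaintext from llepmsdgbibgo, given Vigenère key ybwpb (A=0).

nkialuckmhdfs

Repeat the key across the ciphertext: ybwpbybwpbybw
l(11)−y(24): -13≡13 → n
l(11)−b(1): 10 → k
e(4)−w(22): -18≡8 → i
p(15)−p(15): 0 → a
m(12)−b(1): 11 → l
s(18)−y(24): -6≡20 → u
d(3)−b(1): 2 → c
g(6)−w(22): -16≡10 → k
b(1)−p(15): -14≡12 → m
i(8)−b(1): 7 → h
b(1)−y(24): -23≡3 → d
g(6)−b(1): 5 → f
o(14)−w(22): -8≡18 → s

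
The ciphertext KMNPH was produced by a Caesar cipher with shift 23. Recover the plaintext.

NPQSK

K(10): 10−23=-13≡13 → N
M(12): 12−23=-11≡15 → P
N(13): 13−23=-10≡16 → Q
P(15): 15−23=-8≡18 → S
H(7): 7−23=-16≡10 → K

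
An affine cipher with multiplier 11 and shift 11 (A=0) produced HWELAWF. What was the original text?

The inverse of 11 mod 26 is 19, since 11·19=209≡1. Apply D(y)=19·(y−11) mod 26:
H(7): 19·(7−11)=-76≡2 → C
W(22): 19·(22−11)=209≡1 → B
E(4): 19·(4−11)=-133≡23 → X
L(11): 19·(11−11)=0 → A
A(0): 19·(0−11)=-209≡25 → Z
W(22): 19·(22−11)=209≡1 → B
F(5): 19·(5−11)=-114≡16 → Q

CBXAZBQ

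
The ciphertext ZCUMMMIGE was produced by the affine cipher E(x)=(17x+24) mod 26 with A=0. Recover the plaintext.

The inverse of 17 mod 26 is 23, since 17·23=391≡1. Apply D(y)=23·(y−24) mod 26:
Z(25): 23·(25−24)=23 → X
C(2): 23·(2−24)=-506≡14 → O
U(20): 23·(20−24)=-92≡12 → M
M(12): 23·(12−24)=-276≡10 → K
M(12): 23·(12−24)=-276≡10 → K
M(12): 23·(12−24)=-276≡10 → K
I(8): 23·(8−24)=-368≡22 → W
G(6): 23·(6−24)=-414≡2 → C
E(4): 23·(4−24)=-460≡8 → I

XOMKKKWCI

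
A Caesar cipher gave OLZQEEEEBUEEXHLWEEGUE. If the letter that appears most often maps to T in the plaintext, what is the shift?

11

The most frequent ciphertext letter is E (appears 9 times).
E is position 4; T is position 19.
Shift = -15≡11.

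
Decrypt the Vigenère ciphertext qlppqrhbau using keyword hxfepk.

joklbhaevq

Repeat the key across the ciphertext: hxfepkhxfe
q(16)−h(7): 9 → j
l(11)−x(23): -12≡14 → o
p(15)−f(5): 10 → k
p(15)−e(4): 11 → l
q(16)−p(15): 1 → b
r(17)−k(10): 7 → h
h(7)−h(7): 0 → a
b(1)−x(23): -22≡4 → e
a(0)−f(5): -5≡21 → v
u(20)−e(4): 16 → q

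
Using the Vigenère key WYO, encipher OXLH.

Repeat the key across the message: WYOW
O(14)+W(22): 36≡10 → K
X(23)+Y(24): 47≡21 → V
L(11)+O(14): 25 → Z
H(7)+W(22): 29≡3 → D

KVZD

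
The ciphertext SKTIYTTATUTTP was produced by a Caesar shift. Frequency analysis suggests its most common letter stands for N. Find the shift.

6

The most frequent ciphertext letter is T (appears 6 times).
T is position 19; N is position 13.
Shift = 6.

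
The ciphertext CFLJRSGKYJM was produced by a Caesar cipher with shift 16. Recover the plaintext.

MPVTBCQUITW

C(2): 2−16=-14≡12 → M
F(5): 5−16=-11≡15 → P
L(11): 11−16=-5≡21 → V
J(9): 9−16=-7≡19 → T
R(17): 17−16=1 → B
S(18): 18−16=2 → C
G(6): 6−16=-10≡16 → Q
K(10): 10−16=-6≡20 → U
Y(24): 24−16=8 → I
J(9): 9−16=-7≡19 → T
M(12): 12−16=-4≡22 → W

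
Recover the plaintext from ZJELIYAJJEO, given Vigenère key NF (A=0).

MERGVTNEWZB

Repeat the key across the ciphertext: NFNFNFNFNFN
Z(25)−N(13): 12 → M
J(9)−F(5): 4 → E
E(4)−N(13): -9≡17 → R
L(11)−F(5): 6 → G
I(8)−N(13): -5≡21 → V
Y(24)−F(5): 19 → T
A(0)−N(13): -13≡13 → N
J(9)−F(5): 4 → E
J(9)−N(13): -4≡22 → W
E(4)−F(5): -1≡25 → Z
O(14)−N(13): 1 → B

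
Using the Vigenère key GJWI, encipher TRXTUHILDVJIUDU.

ZATBAQETJEFQAMQ

Repeat the key across the message: GJWIGJWIGJWIGJW
T(19)+G(6): 25 → Z
R(17)+J(9): 26≡0 → A
X(23)+W(22): 45≡19 → T
T(19)+I(8): 27≡1 → B
U(20)+G(6): 26≡0 → A
H(7)+J(9): 16 → Q
I(8)+W(22): 30≡4 → E
L(11)+I(8): 19 → T
D(3)+G(6): 9 → J
V(21)+J(9): 30≡4 → E
J(9)+W(22): 31≡5 → F
I(8)+I(8): 16 → Q
U(20)+G(6): 26≡0 → A
D(3)+J(9): 12 → M
U(20)+W(22): 42≡16 → Q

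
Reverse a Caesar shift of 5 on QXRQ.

Q(16): 16−5=11 → L
X(23): 23−5=18 → S
R(17): 17−5=12 → M
Q(16): 16−5=11 → L

LSML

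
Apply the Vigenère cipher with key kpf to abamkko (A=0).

kqfwzpy

Repeat the key across the message: kpfkpfk
a(0)+k(10): 10 → k
b(1)+p(15): 16 → q
a(0)+f(5): 5 → f
m(12)+k(10): 22 → w
k(10)+p(15): 25 → z
k(10)+f(5): 15 → p
o(14)+k(10): 24 → y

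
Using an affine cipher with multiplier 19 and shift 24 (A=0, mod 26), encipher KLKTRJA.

K(10): 19·10+24=214≡6 → G
L(11): 19·11+24=233≡25 → Z
K(10): 19·10+24=214≡6 → G
T(19): 19·19+24=385≡21 → V
R(17): 19·17+24=347≡9 → J
J(9): 19·9+24=195≡13 → N
A(0): 19·0+24=24 → Y

GZGVJNY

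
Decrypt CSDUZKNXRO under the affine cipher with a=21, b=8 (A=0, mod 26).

The inverse of 21 mod 26 is 5, since 21·5=105≡1. Apply D(y)=5·(y−8) mod 26:
C(2): 5·(2−8)=-30≡22 → W
S(18): 5·(18−8)=50≡24 → Y
D(3): 5·(3−8)=-25≡1 → B
U(20): 5·(20−8)=60≡8 → I
Z(25): 5·(25−8)=85≡7 → H
K(10): 5·(10−8)=10 → K
N(13): 5·(13−8)=25 → Z
X(23): 5·(23−8)=75≡23 → X
R(17): 5·(17−8)=45≡19 → T
O(14): 5·(14−8)=30≡4 → E

WYBIHKZXTE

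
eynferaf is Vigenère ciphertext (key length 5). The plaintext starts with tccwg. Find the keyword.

lwljy

Subtract each crib letter from the matching ciphertext letter (mod 26):
e(4)−t(19)=-15≡11 → l
y(24)−c(2)=22 → w
n(13)−c(2)=11 → l
f(5)−w(22)=-17≡9 → j
e(4)−g(6)=-2≡24 → y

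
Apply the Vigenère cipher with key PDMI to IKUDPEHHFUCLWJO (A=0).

XNGLEHTPUXOTLMA

Repeat the key across the message: PDMIPDMIPDMIPDM
I(8)+P(15): 23 → X
K(10)+D(3): 13 → N
U(20)+M(12): 32≡6 → G
D(3)+I(8): 11 → L
P(15)+P(15): 30≡4 → E
E(4)+D(3): 7 → H
H(7)+M(12): 19 → T
H(7)+I(8): 15 → P
F(5)+P(15): 20 → U
U(20)+D(3): 23 → X
C(2)+M(12): 14 → O
L(11)+I(8): 19 → T
W(22)+P(15): 37≡11 → L
J(9)+D(3): 12 → M
O(14)+M(12): 26≡0 → A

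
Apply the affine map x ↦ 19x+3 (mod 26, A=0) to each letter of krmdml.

loxixe

k(10): 19·10+3=193≡11 → l
r(17): 19·17+3=326≡14 → o
m(12): 19·12+3=231≡23 → x
d(3): 19·3+3=60≡8 → i
m(12): 19·12+3=231≡23 → x
l(11): 19·11+3=212≡4 → e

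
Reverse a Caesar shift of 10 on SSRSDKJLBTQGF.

S(18): 18−10=8 → I
S(18): 18−10=8 → I
R(17): 17−10=7 → H
S(18): 18−10=8 → I
D(3): 3−10=-7≡19 → T
K(10): 10−10=0 → A
J(9): 9−10=-1≡25 → Z
L(11): 11−10=1 → B
B(1): 1−10=-9≡17 → R
T(19): 19−10=9 → J
Q(16): 16−10=6 → G
G(6): 6−10=-4≡22 → W
F(5): 5−10=-5≡21 → V

IIHITAZBRJGWV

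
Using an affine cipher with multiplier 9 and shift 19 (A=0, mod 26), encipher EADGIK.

E(4): 9·4+19=55≡3 → D
A(0): 9·0+19=19 → T
D(3): 9·3+19=46≡20 → U
G(6): 9·6+19=73≡21 → V
I(8): 9·8+19=91≡13 → N
K(10): 9·10+19=109≡5 → F

DTUVNF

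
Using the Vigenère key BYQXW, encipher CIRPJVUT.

Repeat the key across the message: BYQXWBYQ
C(2)+B(1): 3 → D
I(8)+Y(24): 32≡6 → G
R(17)+Q(16): 33≡7 → H
P(15)+X(23): 38≡12 → M
J(9)+W(22): 31≡5 → F
V(21)+B(1): 22 → W
U(20)+Y(24): 44≡18 → S
T(19)+Q(16): 35≡9 → J

DGHMFWSJ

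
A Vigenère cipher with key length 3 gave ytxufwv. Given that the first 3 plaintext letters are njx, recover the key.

Subtract each crib letter from the matching ciphertext letter (mod 26):
y(24)−n(13)=11 → l
t(19)−j(9)=10 → k
x(23)−x(23)=0 → a

lka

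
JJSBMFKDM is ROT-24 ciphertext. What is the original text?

LLUDOHMFO

J(9): 9−24=-15≡11 → L
J(9): 9−24=-15≡11 → L
S(18): 18−24=-6≡20 → U
B(1): 1−24=-23≡3 → D
M(12): 12−24=-12≡14 → O
F(5): 5−24=-19≡7 → H
K(10): 10−24=-14≡12 → M
D(3): 3−24=-21≡5 → F
M(12): 12−24=-12≡14 → O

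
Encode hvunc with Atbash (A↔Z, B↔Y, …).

sefmx

h(7) → s(18)
v(21) → e(4)
u(20) → f(5)
n(13) → m(12)
c(2) → x(23)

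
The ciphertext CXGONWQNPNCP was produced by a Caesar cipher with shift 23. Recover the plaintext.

FAJRQZTQSQFS

C(2): 2−23=-21≡5 → F
X(23): 23−23=0 → A
G(6): 6−23=-17≡9 → J
O(14): 14−23=-9≡17 → R
N(13): 13−23=-10≡16 → Q
W(22): 22−23=-1≡25 → Z
Q(16): 16−23=-7≡19 → T
N(13): 13−23=-10≡16 → Q
P(15): 15−23=-8≡18 → S
N(13): 13−23=-10≡16 → Q
C(2): 2−23=-21≡5 → F
P(15): 15−23=-8≡18 → S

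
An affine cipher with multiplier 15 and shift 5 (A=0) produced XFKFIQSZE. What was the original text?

WAJAVZNKT

The inverse of 15 mod 26 is 7, since 15·7=105≡1. Apply D(y)=7·(y−5) mod 26:
X(23): 7·(23−5)=126≡22 → W
F(5): 7·(5−5)=0 → A
K(10): 7·(10−5)=35≡9 → J
F(5): 7·(5−5)=0 → A
I(8): 7·(8−5)=21 → V
Q(16): 7·(16−5)=77≡25 → Z
S(18): 7·(18−5)=91≡13 → N
Z(25): 7·(25−5)=140≡10 → K
E(4): 7·(4−5)=-7≡19 → T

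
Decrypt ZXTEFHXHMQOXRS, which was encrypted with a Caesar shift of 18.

HFBMNPFPUYWFZA

Z(25): 25−18=7 → H
X(23): 23−18=5 → F
T(19): 19−18=1 → B
E(4): 4−18=-14≡12 → M
F(5): 5−18=-13≡13 → N
H(7): 7−18=-11≡15 → P
X(23): 23−18=5 → F
H(7): 7−18=-11≡15 → P
M(12): 12−18=-6≡20 → U
Q(16): 16−18=-2≡24 → Y
O(14): 14−18=-4≡22 → W
X(23): 23−18=5 → F
R(17): 17−18=-1≡25 → Z
S(18): 18−18=0 → A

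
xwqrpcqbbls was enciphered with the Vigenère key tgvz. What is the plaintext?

Repeat the key across the ciphertext: tgvztgvztgv
x(23)−t(19): 4 → e
w(22)−g(6): 16 → q
q(16)−v(21): -5≡21 → v
r(17)−z(25): -8≡18 → s
p(15)−t(19): -4≡22 → w
c(2)−g(6): -4≡22 → w
q(16)−v(21): -5≡21 → v
b(1)−z(25): -24≡2 → c
b(1)−t(19): -18≡8 → i
l(11)−g(6): 5 → f
s(18)−v(21): -3≡23 → x

eqvswwvcifx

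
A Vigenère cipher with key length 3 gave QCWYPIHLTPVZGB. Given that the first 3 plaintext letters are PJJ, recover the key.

Subtract each crib letter from the matching ciphertext letter (mod 26):
Q(16)−P(15)=1 → B
C(2)−J(9)=-7≡19 → T
W(22)−J(9)=13 → N

BTN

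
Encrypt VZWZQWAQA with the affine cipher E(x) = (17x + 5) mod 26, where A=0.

YOPORPFRF

V(21): 17·21+5=362≡24 → Y
Z(25): 17·25+5=430≡14 → O
W(22): 17·22+5=379≡15 → P
Z(25): 17·25+5=430≡14 → O
Q(16): 17·16+5=277≡17 → R
W(22): 17·22+5=379≡15 → P
A(0): 17·0+5=5 → F
Q(16): 17·16+5=277≡17 → R
A(0): 17·0+5=5 → F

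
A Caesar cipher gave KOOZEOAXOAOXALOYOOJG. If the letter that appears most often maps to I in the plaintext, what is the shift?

The most frequent ciphertext letter is O (appears 8 times).
O is position 14; I is position 8.
Shift = 6.

6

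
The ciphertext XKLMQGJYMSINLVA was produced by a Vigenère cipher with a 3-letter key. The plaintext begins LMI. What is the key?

Subtract each crib letter from the matching ciphertext letter (mod 26):
X(23)−L(11)=12 → M
K(10)−M(12)=-2≡24 → Y
L(11)−I(8)=3 → D

MYD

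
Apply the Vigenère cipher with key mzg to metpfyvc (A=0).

Repeat the key across the message: mzgmzgmz
m(12)+m(12): 24 → y
e(4)+z(25): 29≡3 → d
t(19)+g(6): 25 → z
p(15)+m(12): 27≡1 → b
f(5)+z(25): 30≡4 → e
y(24)+g(6): 30≡4 → e
v(21)+m(12): 33≡7 → h
c(2)+z(25): 27≡1 → b

ydzbeehb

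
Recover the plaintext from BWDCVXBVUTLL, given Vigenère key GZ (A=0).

VXXDPYVWOUFM

Repeat the key across the ciphertext: GZGZGZGZGZGZ
B(1)−G(6): -5≡21 → V
W(22)−Z(25): -3≡23 → X
D(3)−G(6): -3≡23 → X
C(2)−Z(25): -23≡3 → D
V(21)−G(6): 15 → P
X(23)−Z(25): -2≡24 → Y
B(1)−G(6): -5≡21 → V
V(21)−Z(25): -4≡22 → W
U(20)−G(6): 14 → O
T(19)−Z(25): -6≡20 → U
L(11)−G(6): 5 → F
L(11)−Z(25): -14≡12 → M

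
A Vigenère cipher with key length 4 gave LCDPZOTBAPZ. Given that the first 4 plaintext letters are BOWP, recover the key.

KOHA

Subtract each crib letter from the matching ciphertext letter (mod 26):
L(11)−B(1)=10 → K
C(2)−O(14)=-12≡14 → O
D(3)−W(22)=-19≡7 → H
P(15)−P(15)=0 → A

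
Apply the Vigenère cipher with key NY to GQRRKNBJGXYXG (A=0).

Repeat the key across the message: NYNYNYNYNYNYN
G(6)+N(13): 19 → T
Q(16)+Y(24): 40≡14 → O
R(17)+N(13): 30≡4 → E
R(17)+Y(24): 41≡15 → P
K(10)+N(13): 23 → X
N(13)+Y(24): 37≡11 → L
B(1)+N(13): 14 → O
J(9)+Y(24): 33≡7 → H
G(6)+N(13): 19 → T
X(23)+Y(24): 47≡21 → V
Y(24)+N(13): 37≡11 → L
X(23)+Y(24): 47≡21 → V
G(6)+N(13): 19 → T

TOEPXLOHTVLVT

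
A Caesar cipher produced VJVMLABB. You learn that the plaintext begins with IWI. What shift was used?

13

From the crib: V(21)−I(8)=13, so the shift is 13.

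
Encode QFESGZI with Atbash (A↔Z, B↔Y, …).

Q(16) → J(9)
F(5) → U(20)
E(4) → V(21)
S(18) → H(7)
G(6) → T(19)
Z(25) → A(0)
I(8) → R(17)

JUVHTAR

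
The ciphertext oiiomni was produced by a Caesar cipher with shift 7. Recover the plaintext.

hbbhfgb

o(14): 14−7=7 → h
i(8): 8−7=1 → b
i(8): 8−7=1 → b
o(14): 14−7=7 → h
m(12): 12−7=5 → f
n(13): 13−7=6 → g
i(8): 8−7=1 → b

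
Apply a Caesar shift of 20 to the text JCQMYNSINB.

J(9): 9+20=29≡3 → D
C(2): 2+20=22 → W
Q(16): 16+20=36≡10 → K
M(12): 12+20=32≡6 → G
Y(24): 24+20=44≡18 → S
N(13): 13+20=33≡7 → H
S(18): 18+20=38≡12 → M
I(8): 8+20=28≡2 → C
N(13): 13+20=33≡7 → H
B(1): 1+20=21 → V

DWKGSHMCHV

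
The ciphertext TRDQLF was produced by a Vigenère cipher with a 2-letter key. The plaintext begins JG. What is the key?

Subtract each crib letter from the matching ciphertext letter (mod 26):
T(19)−J(9)=10 → K
R(17)−G(6)=11 → L

KL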